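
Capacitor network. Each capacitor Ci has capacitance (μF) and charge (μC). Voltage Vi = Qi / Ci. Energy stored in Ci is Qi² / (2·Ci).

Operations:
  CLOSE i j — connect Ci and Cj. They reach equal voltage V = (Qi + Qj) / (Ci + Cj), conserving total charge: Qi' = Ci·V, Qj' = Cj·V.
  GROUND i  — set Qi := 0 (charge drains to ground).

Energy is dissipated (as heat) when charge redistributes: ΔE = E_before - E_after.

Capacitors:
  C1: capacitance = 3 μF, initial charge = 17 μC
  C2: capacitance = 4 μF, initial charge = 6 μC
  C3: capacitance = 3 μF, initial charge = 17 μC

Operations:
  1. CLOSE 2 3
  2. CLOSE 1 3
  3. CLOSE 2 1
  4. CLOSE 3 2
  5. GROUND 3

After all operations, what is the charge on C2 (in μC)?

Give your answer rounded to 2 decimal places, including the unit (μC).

Initial: C1(3μF, Q=17μC, V=5.67V), C2(4μF, Q=6μC, V=1.50V), C3(3μF, Q=17μC, V=5.67V)
Op 1: CLOSE 2-3: Q_total=23.00, C_total=7.00, V=3.29; Q2=13.14, Q3=9.86; dissipated=14.881
Op 2: CLOSE 1-3: Q_total=26.86, C_total=6.00, V=4.48; Q1=13.43, Q3=13.43; dissipated=4.252
Op 3: CLOSE 2-1: Q_total=26.57, C_total=7.00, V=3.80; Q2=15.18, Q1=11.39; dissipated=1.215
Op 4: CLOSE 3-2: Q_total=28.61, C_total=7.00, V=4.09; Q3=12.26, Q2=16.35; dissipated=0.397
Op 5: GROUND 3: Q3=0; energy lost=25.061
Final charges: Q1=11.39, Q2=16.35, Q3=0.00

Answer: 16.35 μC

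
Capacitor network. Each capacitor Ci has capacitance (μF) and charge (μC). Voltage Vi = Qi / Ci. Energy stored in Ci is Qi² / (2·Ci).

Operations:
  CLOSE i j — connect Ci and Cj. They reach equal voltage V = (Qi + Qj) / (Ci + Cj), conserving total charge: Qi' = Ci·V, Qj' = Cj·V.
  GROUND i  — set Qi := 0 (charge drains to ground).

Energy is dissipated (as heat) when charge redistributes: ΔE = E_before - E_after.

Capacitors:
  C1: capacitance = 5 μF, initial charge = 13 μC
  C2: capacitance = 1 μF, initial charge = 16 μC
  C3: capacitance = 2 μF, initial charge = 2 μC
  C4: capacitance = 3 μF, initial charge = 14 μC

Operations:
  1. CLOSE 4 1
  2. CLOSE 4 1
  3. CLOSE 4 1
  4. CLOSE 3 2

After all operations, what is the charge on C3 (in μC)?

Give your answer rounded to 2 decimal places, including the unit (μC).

Initial: C1(5μF, Q=13μC, V=2.60V), C2(1μF, Q=16μC, V=16.00V), C3(2μF, Q=2μC, V=1.00V), C4(3μF, Q=14μC, V=4.67V)
Op 1: CLOSE 4-1: Q_total=27.00, C_total=8.00, V=3.38; Q4=10.12, Q1=16.88; dissipated=4.004
Op 2: CLOSE 4-1: Q_total=27.00, C_total=8.00, V=3.38; Q4=10.12, Q1=16.88; dissipated=0.000
Op 3: CLOSE 4-1: Q_total=27.00, C_total=8.00, V=3.38; Q4=10.12, Q1=16.88; dissipated=0.000
Op 4: CLOSE 3-2: Q_total=18.00, C_total=3.00, V=6.00; Q3=12.00, Q2=6.00; dissipated=75.000
Final charges: Q1=16.88, Q2=6.00, Q3=12.00, Q4=10.12

Answer: 12.00 μC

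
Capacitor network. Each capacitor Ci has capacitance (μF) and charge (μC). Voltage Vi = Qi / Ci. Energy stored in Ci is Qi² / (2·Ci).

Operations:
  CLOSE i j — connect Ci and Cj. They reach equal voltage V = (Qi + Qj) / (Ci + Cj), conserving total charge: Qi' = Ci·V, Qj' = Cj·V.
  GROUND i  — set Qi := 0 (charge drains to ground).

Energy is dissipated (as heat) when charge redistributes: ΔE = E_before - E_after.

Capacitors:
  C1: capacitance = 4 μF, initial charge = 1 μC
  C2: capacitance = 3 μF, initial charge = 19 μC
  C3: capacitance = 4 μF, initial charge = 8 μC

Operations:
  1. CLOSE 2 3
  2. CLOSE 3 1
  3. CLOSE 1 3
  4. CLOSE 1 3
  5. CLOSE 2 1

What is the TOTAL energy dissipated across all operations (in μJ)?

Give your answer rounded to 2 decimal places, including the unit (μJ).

Initial: C1(4μF, Q=1μC, V=0.25V), C2(3μF, Q=19μC, V=6.33V), C3(4μF, Q=8μC, V=2.00V)
Op 1: CLOSE 2-3: Q_total=27.00, C_total=7.00, V=3.86; Q2=11.57, Q3=15.43; dissipated=16.095
Op 2: CLOSE 3-1: Q_total=16.43, C_total=8.00, V=2.05; Q3=8.21, Q1=8.21; dissipated=13.011
Op 3: CLOSE 1-3: Q_total=16.43, C_total=8.00, V=2.05; Q1=8.21, Q3=8.21; dissipated=0.000
Op 4: CLOSE 1-3: Q_total=16.43, C_total=8.00, V=2.05; Q1=8.21, Q3=8.21; dissipated=0.000
Op 5: CLOSE 2-1: Q_total=19.79, C_total=7.00, V=2.83; Q2=8.48, Q1=11.31; dissipated=2.788
Total dissipated: 31.895 μJ

Answer: 31.89 μJ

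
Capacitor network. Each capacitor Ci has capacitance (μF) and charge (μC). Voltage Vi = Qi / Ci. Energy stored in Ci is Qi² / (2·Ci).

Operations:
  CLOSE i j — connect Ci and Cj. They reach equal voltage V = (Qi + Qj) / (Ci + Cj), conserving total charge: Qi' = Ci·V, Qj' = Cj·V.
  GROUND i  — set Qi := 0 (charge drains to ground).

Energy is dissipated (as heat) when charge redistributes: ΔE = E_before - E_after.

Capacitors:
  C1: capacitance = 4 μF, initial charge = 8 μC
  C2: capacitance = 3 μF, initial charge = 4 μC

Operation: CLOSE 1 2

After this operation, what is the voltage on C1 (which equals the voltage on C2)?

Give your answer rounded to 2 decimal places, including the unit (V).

Initial: C1(4μF, Q=8μC, V=2.00V), C2(3μF, Q=4μC, V=1.33V)
Op 1: CLOSE 1-2: Q_total=12.00, C_total=7.00, V=1.71; Q1=6.86, Q2=5.14; dissipated=0.381

Answer: 1.71 V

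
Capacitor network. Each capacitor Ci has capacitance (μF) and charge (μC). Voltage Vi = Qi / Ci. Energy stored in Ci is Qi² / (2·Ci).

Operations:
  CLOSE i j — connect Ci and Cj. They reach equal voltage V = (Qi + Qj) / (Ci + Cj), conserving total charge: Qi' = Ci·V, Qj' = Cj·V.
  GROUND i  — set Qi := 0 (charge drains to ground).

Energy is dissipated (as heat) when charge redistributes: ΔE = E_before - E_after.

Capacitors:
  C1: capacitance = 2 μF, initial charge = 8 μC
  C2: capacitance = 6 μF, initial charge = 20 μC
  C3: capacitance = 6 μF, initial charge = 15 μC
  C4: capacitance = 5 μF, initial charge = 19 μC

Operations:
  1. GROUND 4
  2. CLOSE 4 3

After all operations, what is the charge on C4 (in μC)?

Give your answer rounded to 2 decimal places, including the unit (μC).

Answer: 6.82 μC

Derivation:
Initial: C1(2μF, Q=8μC, V=4.00V), C2(6μF, Q=20μC, V=3.33V), C3(6μF, Q=15μC, V=2.50V), C4(5μF, Q=19μC, V=3.80V)
Op 1: GROUND 4: Q4=0; energy lost=36.100
Op 2: CLOSE 4-3: Q_total=15.00, C_total=11.00, V=1.36; Q4=6.82, Q3=8.18; dissipated=8.523
Final charges: Q1=8.00, Q2=20.00, Q3=8.18, Q4=6.82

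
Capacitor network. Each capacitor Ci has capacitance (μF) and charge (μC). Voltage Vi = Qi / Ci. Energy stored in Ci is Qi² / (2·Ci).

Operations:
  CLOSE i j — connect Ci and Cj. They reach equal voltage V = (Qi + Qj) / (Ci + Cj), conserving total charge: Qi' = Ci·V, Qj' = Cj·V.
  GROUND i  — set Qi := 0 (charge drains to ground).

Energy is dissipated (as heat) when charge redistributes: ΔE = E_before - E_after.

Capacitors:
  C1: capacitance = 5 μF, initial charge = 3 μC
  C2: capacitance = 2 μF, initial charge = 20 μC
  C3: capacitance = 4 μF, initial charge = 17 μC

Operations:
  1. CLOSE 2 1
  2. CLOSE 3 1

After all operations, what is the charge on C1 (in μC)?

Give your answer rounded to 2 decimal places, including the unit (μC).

Initial: C1(5μF, Q=3μC, V=0.60V), C2(2μF, Q=20μC, V=10.00V), C3(4μF, Q=17μC, V=4.25V)
Op 1: CLOSE 2-1: Q_total=23.00, C_total=7.00, V=3.29; Q2=6.57, Q1=16.43; dissipated=63.114
Op 2: CLOSE 3-1: Q_total=33.43, C_total=9.00, V=3.71; Q3=14.86, Q1=18.57; dissipated=1.033
Final charges: Q1=18.57, Q2=6.57, Q3=14.86

Answer: 18.57 μC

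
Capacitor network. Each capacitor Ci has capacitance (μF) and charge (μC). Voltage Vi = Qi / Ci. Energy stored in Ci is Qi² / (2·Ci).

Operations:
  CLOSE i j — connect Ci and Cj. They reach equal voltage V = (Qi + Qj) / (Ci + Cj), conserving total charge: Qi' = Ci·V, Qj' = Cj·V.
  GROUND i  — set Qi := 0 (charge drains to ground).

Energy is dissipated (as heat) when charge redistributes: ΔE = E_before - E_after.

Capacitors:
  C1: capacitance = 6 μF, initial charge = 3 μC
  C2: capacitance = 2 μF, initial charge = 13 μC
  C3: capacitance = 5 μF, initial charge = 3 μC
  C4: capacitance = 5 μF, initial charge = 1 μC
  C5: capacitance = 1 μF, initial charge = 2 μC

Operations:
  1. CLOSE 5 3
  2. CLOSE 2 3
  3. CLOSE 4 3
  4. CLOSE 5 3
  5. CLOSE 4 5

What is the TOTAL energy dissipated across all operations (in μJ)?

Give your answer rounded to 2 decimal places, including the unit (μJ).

Initial: C1(6μF, Q=3μC, V=0.50V), C2(2μF, Q=13μC, V=6.50V), C3(5μF, Q=3μC, V=0.60V), C4(5μF, Q=1μC, V=0.20V), C5(1μF, Q=2μC, V=2.00V)
Op 1: CLOSE 5-3: Q_total=5.00, C_total=6.00, V=0.83; Q5=0.83, Q3=4.17; dissipated=0.817
Op 2: CLOSE 2-3: Q_total=17.17, C_total=7.00, V=2.45; Q2=4.90, Q3=12.26; dissipated=22.937
Op 3: CLOSE 4-3: Q_total=13.26, C_total=10.00, V=1.33; Q4=6.63, Q3=6.63; dissipated=6.342
Op 4: CLOSE 5-3: Q_total=7.46, C_total=6.00, V=1.24; Q5=1.24, Q3=6.22; dissipated=0.101
Op 5: CLOSE 4-5: Q_total=7.88, C_total=6.00, V=1.31; Q4=6.56, Q5=1.31; dissipated=0.003
Total dissipated: 30.199 μJ

Answer: 30.20 μJ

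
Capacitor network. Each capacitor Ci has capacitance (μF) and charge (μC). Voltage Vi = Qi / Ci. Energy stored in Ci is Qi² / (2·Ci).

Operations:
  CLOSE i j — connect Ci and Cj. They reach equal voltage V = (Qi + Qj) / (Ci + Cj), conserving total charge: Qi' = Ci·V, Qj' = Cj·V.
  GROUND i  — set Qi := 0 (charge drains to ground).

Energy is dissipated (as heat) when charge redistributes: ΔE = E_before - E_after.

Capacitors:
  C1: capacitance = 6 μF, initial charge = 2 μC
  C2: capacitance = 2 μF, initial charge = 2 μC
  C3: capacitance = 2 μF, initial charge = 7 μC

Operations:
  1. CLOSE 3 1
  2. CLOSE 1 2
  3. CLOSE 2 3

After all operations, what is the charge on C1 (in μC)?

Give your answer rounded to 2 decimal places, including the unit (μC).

Answer: 6.56 μC

Derivation:
Initial: C1(6μF, Q=2μC, V=0.33V), C2(2μF, Q=2μC, V=1.00V), C3(2μF, Q=7μC, V=3.50V)
Op 1: CLOSE 3-1: Q_total=9.00, C_total=8.00, V=1.12; Q3=2.25, Q1=6.75; dissipated=7.521
Op 2: CLOSE 1-2: Q_total=8.75, C_total=8.00, V=1.09; Q1=6.56, Q2=2.19; dissipated=0.012
Op 3: CLOSE 2-3: Q_total=4.44, C_total=4.00, V=1.11; Q2=2.22, Q3=2.22; dissipated=0.000
Final charges: Q1=6.56, Q2=2.22, Q3=2.22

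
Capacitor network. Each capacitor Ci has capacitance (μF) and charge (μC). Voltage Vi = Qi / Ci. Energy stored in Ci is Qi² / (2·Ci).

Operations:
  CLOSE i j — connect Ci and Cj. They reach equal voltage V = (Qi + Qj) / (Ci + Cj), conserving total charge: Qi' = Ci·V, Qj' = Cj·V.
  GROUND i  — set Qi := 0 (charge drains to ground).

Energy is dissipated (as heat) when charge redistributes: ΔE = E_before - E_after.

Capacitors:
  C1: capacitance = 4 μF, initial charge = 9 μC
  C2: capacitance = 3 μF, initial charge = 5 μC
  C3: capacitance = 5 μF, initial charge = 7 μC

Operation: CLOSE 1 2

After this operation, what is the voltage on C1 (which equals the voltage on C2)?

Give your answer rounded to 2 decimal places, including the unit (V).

Initial: C1(4μF, Q=9μC, V=2.25V), C2(3μF, Q=5μC, V=1.67V), C3(5μF, Q=7μC, V=1.40V)
Op 1: CLOSE 1-2: Q_total=14.00, C_total=7.00, V=2.00; Q1=8.00, Q2=6.00; dissipated=0.292

Answer: 2.00 V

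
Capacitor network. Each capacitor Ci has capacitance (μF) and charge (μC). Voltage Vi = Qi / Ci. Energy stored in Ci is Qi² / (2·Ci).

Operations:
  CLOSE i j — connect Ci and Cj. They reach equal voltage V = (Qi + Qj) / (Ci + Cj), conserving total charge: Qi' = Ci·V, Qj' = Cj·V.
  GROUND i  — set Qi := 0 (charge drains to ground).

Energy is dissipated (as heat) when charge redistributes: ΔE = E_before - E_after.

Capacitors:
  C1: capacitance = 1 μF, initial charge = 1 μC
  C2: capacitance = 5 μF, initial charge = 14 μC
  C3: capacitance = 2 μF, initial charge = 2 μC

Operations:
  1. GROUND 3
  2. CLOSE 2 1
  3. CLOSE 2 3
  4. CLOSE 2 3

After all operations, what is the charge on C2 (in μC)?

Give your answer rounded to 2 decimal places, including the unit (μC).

Answer: 8.93 μC

Derivation:
Initial: C1(1μF, Q=1μC, V=1.00V), C2(5μF, Q=14μC, V=2.80V), C3(2μF, Q=2μC, V=1.00V)
Op 1: GROUND 3: Q3=0; energy lost=1.000
Op 2: CLOSE 2-1: Q_total=15.00, C_total=6.00, V=2.50; Q2=12.50, Q1=2.50; dissipated=1.350
Op 3: CLOSE 2-3: Q_total=12.50, C_total=7.00, V=1.79; Q2=8.93, Q3=3.57; dissipated=4.464
Op 4: CLOSE 2-3: Q_total=12.50, C_total=7.00, V=1.79; Q2=8.93, Q3=3.57; dissipated=0.000
Final charges: Q1=2.50, Q2=8.93, Q3=3.57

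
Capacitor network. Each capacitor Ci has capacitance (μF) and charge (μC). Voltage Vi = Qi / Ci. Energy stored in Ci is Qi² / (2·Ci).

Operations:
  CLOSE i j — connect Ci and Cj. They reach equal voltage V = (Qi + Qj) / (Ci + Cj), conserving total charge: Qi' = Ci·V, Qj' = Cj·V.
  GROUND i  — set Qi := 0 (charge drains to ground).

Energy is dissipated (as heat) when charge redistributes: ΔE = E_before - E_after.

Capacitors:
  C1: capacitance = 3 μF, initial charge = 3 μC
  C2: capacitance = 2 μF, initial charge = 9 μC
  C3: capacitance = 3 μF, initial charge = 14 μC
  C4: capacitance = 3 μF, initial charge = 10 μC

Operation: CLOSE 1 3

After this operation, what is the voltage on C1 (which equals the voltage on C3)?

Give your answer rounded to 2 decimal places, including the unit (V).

Answer: 2.83 V

Derivation:
Initial: C1(3μF, Q=3μC, V=1.00V), C2(2μF, Q=9μC, V=4.50V), C3(3μF, Q=14μC, V=4.67V), C4(3μF, Q=10μC, V=3.33V)
Op 1: CLOSE 1-3: Q_total=17.00, C_total=6.00, V=2.83; Q1=8.50, Q3=8.50; dissipated=10.083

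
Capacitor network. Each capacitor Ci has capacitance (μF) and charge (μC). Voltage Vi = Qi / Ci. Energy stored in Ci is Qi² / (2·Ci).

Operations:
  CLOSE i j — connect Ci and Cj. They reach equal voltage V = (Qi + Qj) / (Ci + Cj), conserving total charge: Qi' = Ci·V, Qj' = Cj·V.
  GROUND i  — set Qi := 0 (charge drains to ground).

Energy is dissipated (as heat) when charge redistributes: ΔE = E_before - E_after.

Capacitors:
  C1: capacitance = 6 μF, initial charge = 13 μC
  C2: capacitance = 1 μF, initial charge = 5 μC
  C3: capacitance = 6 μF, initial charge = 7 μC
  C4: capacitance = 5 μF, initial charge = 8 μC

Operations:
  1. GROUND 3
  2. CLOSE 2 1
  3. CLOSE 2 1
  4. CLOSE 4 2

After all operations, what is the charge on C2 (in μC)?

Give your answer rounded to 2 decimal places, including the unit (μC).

Initial: C1(6μF, Q=13μC, V=2.17V), C2(1μF, Q=5μC, V=5.00V), C3(6μF, Q=7μC, V=1.17V), C4(5μF, Q=8μC, V=1.60V)
Op 1: GROUND 3: Q3=0; energy lost=4.083
Op 2: CLOSE 2-1: Q_total=18.00, C_total=7.00, V=2.57; Q2=2.57, Q1=15.43; dissipated=3.440
Op 3: CLOSE 2-1: Q_total=18.00, C_total=7.00, V=2.57; Q2=2.57, Q1=15.43; dissipated=0.000
Op 4: CLOSE 4-2: Q_total=10.57, C_total=6.00, V=1.76; Q4=8.81, Q2=1.76; dissipated=0.393
Final charges: Q1=15.43, Q2=1.76, Q3=0.00, Q4=8.81

Answer: 1.76 μC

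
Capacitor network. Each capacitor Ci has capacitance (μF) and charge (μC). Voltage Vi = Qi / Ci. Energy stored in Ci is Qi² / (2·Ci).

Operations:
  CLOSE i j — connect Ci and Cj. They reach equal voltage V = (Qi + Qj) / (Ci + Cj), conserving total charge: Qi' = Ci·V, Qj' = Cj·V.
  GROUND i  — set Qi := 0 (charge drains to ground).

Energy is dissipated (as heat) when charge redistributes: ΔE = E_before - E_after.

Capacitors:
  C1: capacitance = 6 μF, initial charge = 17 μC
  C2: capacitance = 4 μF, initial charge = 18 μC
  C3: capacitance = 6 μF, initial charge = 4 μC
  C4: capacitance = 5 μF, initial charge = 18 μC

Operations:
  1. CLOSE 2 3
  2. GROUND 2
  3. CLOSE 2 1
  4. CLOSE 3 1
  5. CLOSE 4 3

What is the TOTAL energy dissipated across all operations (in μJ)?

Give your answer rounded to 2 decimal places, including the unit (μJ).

Initial: C1(6μF, Q=17μC, V=2.83V), C2(4μF, Q=18μC, V=4.50V), C3(6μF, Q=4μC, V=0.67V), C4(5μF, Q=18μC, V=3.60V)
Op 1: CLOSE 2-3: Q_total=22.00, C_total=10.00, V=2.20; Q2=8.80, Q3=13.20; dissipated=17.633
Op 2: GROUND 2: Q2=0; energy lost=9.680
Op 3: CLOSE 2-1: Q_total=17.00, C_total=10.00, V=1.70; Q2=6.80, Q1=10.20; dissipated=9.633
Op 4: CLOSE 3-1: Q_total=23.40, C_total=12.00, V=1.95; Q3=11.70, Q1=11.70; dissipated=0.375
Op 5: CLOSE 4-3: Q_total=29.70, C_total=11.00, V=2.70; Q4=13.50, Q3=16.20; dissipated=3.712
Total dissipated: 41.034 μJ

Answer: 41.03 μJ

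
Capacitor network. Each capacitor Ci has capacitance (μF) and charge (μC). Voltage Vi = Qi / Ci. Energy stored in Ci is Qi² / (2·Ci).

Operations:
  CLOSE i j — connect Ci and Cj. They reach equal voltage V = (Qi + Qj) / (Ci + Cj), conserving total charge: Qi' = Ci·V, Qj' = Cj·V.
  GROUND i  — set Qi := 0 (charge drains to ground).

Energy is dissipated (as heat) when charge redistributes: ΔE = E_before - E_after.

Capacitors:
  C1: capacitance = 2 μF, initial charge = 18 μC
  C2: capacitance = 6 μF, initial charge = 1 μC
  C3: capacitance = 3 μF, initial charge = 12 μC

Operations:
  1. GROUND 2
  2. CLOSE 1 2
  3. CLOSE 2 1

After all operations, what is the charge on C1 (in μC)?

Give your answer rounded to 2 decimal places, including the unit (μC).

Initial: C1(2μF, Q=18μC, V=9.00V), C2(6μF, Q=1μC, V=0.17V), C3(3μF, Q=12μC, V=4.00V)
Op 1: GROUND 2: Q2=0; energy lost=0.083
Op 2: CLOSE 1-2: Q_total=18.00, C_total=8.00, V=2.25; Q1=4.50, Q2=13.50; dissipated=60.750
Op 3: CLOSE 2-1: Q_total=18.00, C_total=8.00, V=2.25; Q2=13.50, Q1=4.50; dissipated=0.000
Final charges: Q1=4.50, Q2=13.50, Q3=12.00

Answer: 4.50 μC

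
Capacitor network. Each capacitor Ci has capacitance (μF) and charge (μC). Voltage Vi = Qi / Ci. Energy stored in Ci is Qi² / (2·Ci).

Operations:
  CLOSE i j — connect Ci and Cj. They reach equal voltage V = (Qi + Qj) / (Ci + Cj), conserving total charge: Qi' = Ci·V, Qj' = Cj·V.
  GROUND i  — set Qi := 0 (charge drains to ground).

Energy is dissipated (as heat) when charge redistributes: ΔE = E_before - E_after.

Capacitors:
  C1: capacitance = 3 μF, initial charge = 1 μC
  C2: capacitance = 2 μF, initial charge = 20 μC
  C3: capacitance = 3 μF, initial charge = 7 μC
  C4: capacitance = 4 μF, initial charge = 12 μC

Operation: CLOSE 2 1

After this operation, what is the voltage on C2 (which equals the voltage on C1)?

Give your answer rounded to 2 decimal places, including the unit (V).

Answer: 4.20 V

Derivation:
Initial: C1(3μF, Q=1μC, V=0.33V), C2(2μF, Q=20μC, V=10.00V), C3(3μF, Q=7μC, V=2.33V), C4(4μF, Q=12μC, V=3.00V)
Op 1: CLOSE 2-1: Q_total=21.00, C_total=5.00, V=4.20; Q2=8.40, Q1=12.60; dissipated=56.067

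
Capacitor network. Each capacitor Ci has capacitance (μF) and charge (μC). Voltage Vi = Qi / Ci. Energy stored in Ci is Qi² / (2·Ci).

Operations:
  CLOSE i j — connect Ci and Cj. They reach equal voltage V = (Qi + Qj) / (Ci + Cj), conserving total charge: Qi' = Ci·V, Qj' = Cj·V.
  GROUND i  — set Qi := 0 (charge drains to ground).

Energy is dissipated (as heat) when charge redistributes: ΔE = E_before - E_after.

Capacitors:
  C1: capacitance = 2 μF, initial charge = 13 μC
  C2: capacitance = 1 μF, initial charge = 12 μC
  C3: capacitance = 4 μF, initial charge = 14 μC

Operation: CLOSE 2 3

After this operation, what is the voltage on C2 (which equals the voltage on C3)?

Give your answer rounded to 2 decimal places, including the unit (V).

Initial: C1(2μF, Q=13μC, V=6.50V), C2(1μF, Q=12μC, V=12.00V), C3(4μF, Q=14μC, V=3.50V)
Op 1: CLOSE 2-3: Q_total=26.00, C_total=5.00, V=5.20; Q2=5.20, Q3=20.80; dissipated=28.900

Answer: 5.20 V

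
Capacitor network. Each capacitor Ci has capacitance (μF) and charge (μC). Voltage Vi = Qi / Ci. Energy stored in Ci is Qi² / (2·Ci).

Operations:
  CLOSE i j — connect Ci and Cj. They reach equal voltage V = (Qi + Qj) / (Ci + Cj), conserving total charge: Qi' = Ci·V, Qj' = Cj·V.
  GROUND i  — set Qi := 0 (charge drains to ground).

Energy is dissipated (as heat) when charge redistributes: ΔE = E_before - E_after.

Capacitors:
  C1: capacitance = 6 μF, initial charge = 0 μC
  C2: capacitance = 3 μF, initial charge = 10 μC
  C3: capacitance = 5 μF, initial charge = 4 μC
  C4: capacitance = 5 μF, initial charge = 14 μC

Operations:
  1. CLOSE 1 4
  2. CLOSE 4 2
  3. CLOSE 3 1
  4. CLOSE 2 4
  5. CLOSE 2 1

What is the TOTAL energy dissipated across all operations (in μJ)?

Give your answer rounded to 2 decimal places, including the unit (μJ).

Answer: 15.95 μJ

Derivation:
Initial: C1(6μF, Q=0μC, V=0.00V), C2(3μF, Q=10μC, V=3.33V), C3(5μF, Q=4μC, V=0.80V), C4(5μF, Q=14μC, V=2.80V)
Op 1: CLOSE 1-4: Q_total=14.00, C_total=11.00, V=1.27; Q1=7.64, Q4=6.36; dissipated=10.691
Op 2: CLOSE 4-2: Q_total=16.36, C_total=8.00, V=2.05; Q4=10.23, Q2=6.14; dissipated=3.981
Op 3: CLOSE 3-1: Q_total=11.64, C_total=11.00, V=1.06; Q3=5.29, Q1=6.35; dissipated=0.305
Op 4: CLOSE 2-4: Q_total=16.36, C_total=8.00, V=2.05; Q2=6.14, Q4=10.23; dissipated=0.000
Op 5: CLOSE 2-1: Q_total=12.48, C_total=9.00, V=1.39; Q2=4.16, Q1=8.32; dissipated=0.975
Total dissipated: 15.952 μJ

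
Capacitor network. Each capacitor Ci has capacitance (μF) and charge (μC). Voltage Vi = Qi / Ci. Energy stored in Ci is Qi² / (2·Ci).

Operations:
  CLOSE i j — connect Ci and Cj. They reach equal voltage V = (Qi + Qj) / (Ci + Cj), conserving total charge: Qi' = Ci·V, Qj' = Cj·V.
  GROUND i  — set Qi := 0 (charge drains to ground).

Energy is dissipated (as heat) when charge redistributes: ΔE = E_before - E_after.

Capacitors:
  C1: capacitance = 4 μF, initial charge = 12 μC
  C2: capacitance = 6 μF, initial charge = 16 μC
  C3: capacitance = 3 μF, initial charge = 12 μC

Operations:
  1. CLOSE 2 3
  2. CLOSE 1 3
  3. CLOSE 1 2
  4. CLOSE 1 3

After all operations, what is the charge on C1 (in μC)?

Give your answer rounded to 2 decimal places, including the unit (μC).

Answer: 12.28 μC

Derivation:
Initial: C1(4μF, Q=12μC, V=3.00V), C2(6μF, Q=16μC, V=2.67V), C3(3μF, Q=12μC, V=4.00V)
Op 1: CLOSE 2-3: Q_total=28.00, C_total=9.00, V=3.11; Q2=18.67, Q3=9.33; dissipated=1.778
Op 2: CLOSE 1-3: Q_total=21.33, C_total=7.00, V=3.05; Q1=12.19, Q3=9.14; dissipated=0.011
Op 3: CLOSE 1-2: Q_total=30.86, C_total=10.00, V=3.09; Q1=12.34, Q2=18.51; dissipated=0.005
Op 4: CLOSE 1-3: Q_total=21.49, C_total=7.00, V=3.07; Q1=12.28, Q3=9.21; dissipated=0.001
Final charges: Q1=12.28, Q2=18.51, Q3=9.21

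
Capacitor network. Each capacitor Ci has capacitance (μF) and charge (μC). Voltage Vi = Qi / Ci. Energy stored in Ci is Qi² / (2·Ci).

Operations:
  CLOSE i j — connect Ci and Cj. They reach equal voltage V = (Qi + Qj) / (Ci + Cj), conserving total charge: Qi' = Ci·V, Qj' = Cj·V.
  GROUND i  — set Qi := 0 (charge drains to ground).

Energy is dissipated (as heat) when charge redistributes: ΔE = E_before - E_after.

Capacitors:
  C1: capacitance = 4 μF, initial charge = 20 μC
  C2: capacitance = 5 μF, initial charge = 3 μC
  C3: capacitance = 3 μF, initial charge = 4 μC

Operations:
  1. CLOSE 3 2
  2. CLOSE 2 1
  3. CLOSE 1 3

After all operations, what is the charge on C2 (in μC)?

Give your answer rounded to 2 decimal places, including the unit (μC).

Answer: 13.54 μC

Derivation:
Initial: C1(4μF, Q=20μC, V=5.00V), C2(5μF, Q=3μC, V=0.60V), C3(3μF, Q=4μC, V=1.33V)
Op 1: CLOSE 3-2: Q_total=7.00, C_total=8.00, V=0.88; Q3=2.62, Q2=4.38; dissipated=0.504
Op 2: CLOSE 2-1: Q_total=24.38, C_total=9.00, V=2.71; Q2=13.54, Q1=10.83; dissipated=18.906
Op 3: CLOSE 1-3: Q_total=13.46, C_total=7.00, V=1.92; Q1=7.69, Q3=5.77; dissipated=2.881
Final charges: Q1=7.69, Q2=13.54, Q3=5.77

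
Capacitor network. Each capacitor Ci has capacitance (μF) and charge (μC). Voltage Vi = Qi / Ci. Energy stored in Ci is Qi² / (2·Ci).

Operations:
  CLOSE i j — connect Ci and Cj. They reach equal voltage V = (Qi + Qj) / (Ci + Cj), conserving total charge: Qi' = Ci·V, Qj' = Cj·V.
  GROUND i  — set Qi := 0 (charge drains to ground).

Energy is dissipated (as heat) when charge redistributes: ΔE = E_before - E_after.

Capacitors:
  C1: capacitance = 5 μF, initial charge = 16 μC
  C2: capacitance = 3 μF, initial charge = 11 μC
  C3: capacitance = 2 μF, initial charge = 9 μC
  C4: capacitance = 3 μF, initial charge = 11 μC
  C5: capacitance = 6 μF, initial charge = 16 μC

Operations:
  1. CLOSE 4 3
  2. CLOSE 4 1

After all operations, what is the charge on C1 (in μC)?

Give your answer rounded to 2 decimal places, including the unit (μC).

Initial: C1(5μF, Q=16μC, V=3.20V), C2(3μF, Q=11μC, V=3.67V), C3(2μF, Q=9μC, V=4.50V), C4(3μF, Q=11μC, V=3.67V), C5(6μF, Q=16μC, V=2.67V)
Op 1: CLOSE 4-3: Q_total=20.00, C_total=5.00, V=4.00; Q4=12.00, Q3=8.00; dissipated=0.417
Op 2: CLOSE 4-1: Q_total=28.00, C_total=8.00, V=3.50; Q4=10.50, Q1=17.50; dissipated=0.600
Final charges: Q1=17.50, Q2=11.00, Q3=8.00, Q4=10.50, Q5=16.00

Answer: 17.50 μC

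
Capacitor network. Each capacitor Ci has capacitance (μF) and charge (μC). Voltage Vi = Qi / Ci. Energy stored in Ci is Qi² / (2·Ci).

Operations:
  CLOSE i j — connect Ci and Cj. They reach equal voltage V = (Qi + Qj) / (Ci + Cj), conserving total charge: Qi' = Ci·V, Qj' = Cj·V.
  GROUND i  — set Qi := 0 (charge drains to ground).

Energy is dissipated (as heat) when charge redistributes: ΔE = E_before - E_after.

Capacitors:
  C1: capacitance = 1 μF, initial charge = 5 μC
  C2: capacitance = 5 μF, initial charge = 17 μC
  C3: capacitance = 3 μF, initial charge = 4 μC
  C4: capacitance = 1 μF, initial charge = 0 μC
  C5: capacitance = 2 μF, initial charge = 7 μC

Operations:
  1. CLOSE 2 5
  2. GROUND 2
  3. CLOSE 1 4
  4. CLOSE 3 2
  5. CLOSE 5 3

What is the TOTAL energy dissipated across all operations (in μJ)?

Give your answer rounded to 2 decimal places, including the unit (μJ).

Initial: C1(1μF, Q=5μC, V=5.00V), C2(5μF, Q=17μC, V=3.40V), C3(3μF, Q=4μC, V=1.33V), C4(1μF, Q=0μC, V=0.00V), C5(2μF, Q=7μC, V=3.50V)
Op 1: CLOSE 2-5: Q_total=24.00, C_total=7.00, V=3.43; Q2=17.14, Q5=6.86; dissipated=0.007
Op 2: GROUND 2: Q2=0; energy lost=29.388
Op 3: CLOSE 1-4: Q_total=5.00, C_total=2.00, V=2.50; Q1=2.50, Q4=2.50; dissipated=6.250
Op 4: CLOSE 3-2: Q_total=4.00, C_total=8.00, V=0.50; Q3=1.50, Q2=2.50; dissipated=1.667
Op 5: CLOSE 5-3: Q_total=8.36, C_total=5.00, V=1.67; Q5=3.34, Q3=5.01; dissipated=5.146
Total dissipated: 42.457 μJ

Answer: 42.46 μJ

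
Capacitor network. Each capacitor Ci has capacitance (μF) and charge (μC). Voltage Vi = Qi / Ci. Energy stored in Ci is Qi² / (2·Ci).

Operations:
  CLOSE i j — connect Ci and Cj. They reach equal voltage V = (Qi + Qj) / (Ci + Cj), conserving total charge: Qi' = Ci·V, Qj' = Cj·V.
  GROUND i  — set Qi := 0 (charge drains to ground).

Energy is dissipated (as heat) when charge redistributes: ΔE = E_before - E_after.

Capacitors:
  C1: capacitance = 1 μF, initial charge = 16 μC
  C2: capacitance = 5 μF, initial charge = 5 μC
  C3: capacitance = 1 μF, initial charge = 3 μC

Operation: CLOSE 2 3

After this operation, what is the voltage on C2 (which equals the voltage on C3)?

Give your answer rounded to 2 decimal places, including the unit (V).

Initial: C1(1μF, Q=16μC, V=16.00V), C2(5μF, Q=5μC, V=1.00V), C3(1μF, Q=3μC, V=3.00V)
Op 1: CLOSE 2-3: Q_total=8.00, C_total=6.00, V=1.33; Q2=6.67, Q3=1.33; dissipated=1.667

Answer: 1.33 V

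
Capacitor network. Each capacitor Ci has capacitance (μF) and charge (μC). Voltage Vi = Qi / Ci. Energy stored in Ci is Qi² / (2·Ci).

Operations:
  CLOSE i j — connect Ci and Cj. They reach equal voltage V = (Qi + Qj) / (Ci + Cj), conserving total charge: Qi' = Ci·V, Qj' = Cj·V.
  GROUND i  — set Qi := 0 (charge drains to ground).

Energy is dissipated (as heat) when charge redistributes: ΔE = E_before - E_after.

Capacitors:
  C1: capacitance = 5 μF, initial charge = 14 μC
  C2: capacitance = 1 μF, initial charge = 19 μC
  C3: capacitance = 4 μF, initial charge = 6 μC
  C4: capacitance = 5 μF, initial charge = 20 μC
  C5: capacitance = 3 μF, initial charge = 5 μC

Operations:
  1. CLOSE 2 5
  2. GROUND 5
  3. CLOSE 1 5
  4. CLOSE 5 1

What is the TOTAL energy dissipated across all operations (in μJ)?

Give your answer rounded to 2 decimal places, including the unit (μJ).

Answer: 174.02 μJ

Derivation:
Initial: C1(5μF, Q=14μC, V=2.80V), C2(1μF, Q=19μC, V=19.00V), C3(4μF, Q=6μC, V=1.50V), C4(5μF, Q=20μC, V=4.00V), C5(3μF, Q=5μC, V=1.67V)
Op 1: CLOSE 2-5: Q_total=24.00, C_total=4.00, V=6.00; Q2=6.00, Q5=18.00; dissipated=112.667
Op 2: GROUND 5: Q5=0; energy lost=54.000
Op 3: CLOSE 1-5: Q_total=14.00, C_total=8.00, V=1.75; Q1=8.75, Q5=5.25; dissipated=7.350
Op 4: CLOSE 5-1: Q_total=14.00, C_total=8.00, V=1.75; Q5=5.25, Q1=8.75; dissipated=0.000
Total dissipated: 174.017 μJ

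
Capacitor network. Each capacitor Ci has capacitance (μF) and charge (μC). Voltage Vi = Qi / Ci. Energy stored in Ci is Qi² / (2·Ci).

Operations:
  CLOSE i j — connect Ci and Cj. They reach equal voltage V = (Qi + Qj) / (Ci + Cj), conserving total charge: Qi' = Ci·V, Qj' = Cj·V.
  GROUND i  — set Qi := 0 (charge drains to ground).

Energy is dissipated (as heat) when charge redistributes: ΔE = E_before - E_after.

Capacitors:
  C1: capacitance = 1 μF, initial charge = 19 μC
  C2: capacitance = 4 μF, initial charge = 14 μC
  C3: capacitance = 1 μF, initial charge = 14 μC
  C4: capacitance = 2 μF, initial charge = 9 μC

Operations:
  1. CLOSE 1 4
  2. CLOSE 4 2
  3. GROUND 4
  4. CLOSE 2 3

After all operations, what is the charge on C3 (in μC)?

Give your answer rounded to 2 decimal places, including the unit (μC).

Initial: C1(1μF, Q=19μC, V=19.00V), C2(4μF, Q=14μC, V=3.50V), C3(1μF, Q=14μC, V=14.00V), C4(2μF, Q=9μC, V=4.50V)
Op 1: CLOSE 1-4: Q_total=28.00, C_total=3.00, V=9.33; Q1=9.33, Q4=18.67; dissipated=70.083
Op 2: CLOSE 4-2: Q_total=32.67, C_total=6.00, V=5.44; Q4=10.89, Q2=21.78; dissipated=22.685
Op 3: GROUND 4: Q4=0; energy lost=29.642
Op 4: CLOSE 2-3: Q_total=35.78, C_total=5.00, V=7.16; Q2=28.62, Q3=7.16; dissipated=29.279
Final charges: Q1=9.33, Q2=28.62, Q3=7.16, Q4=0.00

Answer: 7.16 μC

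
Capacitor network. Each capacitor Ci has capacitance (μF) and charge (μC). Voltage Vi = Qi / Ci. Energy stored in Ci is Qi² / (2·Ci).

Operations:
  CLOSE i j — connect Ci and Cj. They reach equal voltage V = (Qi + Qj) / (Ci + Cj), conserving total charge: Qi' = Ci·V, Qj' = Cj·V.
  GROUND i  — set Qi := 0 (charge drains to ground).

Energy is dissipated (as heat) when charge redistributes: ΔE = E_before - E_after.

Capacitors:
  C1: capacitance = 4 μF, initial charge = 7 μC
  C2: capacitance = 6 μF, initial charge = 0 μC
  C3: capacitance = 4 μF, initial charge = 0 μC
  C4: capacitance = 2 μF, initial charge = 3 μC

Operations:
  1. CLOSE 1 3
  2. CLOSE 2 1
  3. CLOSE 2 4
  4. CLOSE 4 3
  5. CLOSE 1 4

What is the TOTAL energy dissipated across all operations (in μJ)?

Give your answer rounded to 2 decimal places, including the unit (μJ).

Answer: 5.14 μJ

Derivation:
Initial: C1(4μF, Q=7μC, V=1.75V), C2(6μF, Q=0μC, V=0.00V), C3(4μF, Q=0μC, V=0.00V), C4(2μF, Q=3μC, V=1.50V)
Op 1: CLOSE 1-3: Q_total=7.00, C_total=8.00, V=0.88; Q1=3.50, Q3=3.50; dissipated=3.062
Op 2: CLOSE 2-1: Q_total=3.50, C_total=10.00, V=0.35; Q2=2.10, Q1=1.40; dissipated=0.919
Op 3: CLOSE 2-4: Q_total=5.10, C_total=8.00, V=0.64; Q2=3.83, Q4=1.27; dissipated=0.992
Op 4: CLOSE 4-3: Q_total=4.78, C_total=6.00, V=0.80; Q4=1.59, Q3=3.18; dissipated=0.038
Op 5: CLOSE 1-4: Q_total=2.99, C_total=6.00, V=0.50; Q1=1.99, Q4=1.00; dissipated=0.133
Total dissipated: 5.143 μJ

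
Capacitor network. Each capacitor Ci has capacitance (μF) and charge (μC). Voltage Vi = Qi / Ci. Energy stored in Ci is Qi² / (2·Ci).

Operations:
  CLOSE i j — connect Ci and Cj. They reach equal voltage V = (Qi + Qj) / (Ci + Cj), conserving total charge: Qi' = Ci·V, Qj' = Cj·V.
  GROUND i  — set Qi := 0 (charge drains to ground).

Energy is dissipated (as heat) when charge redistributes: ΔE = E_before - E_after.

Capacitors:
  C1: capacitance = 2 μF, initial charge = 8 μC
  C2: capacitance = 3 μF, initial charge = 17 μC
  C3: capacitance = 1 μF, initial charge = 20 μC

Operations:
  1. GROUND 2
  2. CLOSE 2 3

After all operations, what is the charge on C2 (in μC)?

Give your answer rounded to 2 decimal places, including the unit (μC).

Initial: C1(2μF, Q=8μC, V=4.00V), C2(3μF, Q=17μC, V=5.67V), C3(1μF, Q=20μC, V=20.00V)
Op 1: GROUND 2: Q2=0; energy lost=48.167
Op 2: CLOSE 2-3: Q_total=20.00, C_total=4.00, V=5.00; Q2=15.00, Q3=5.00; dissipated=150.000
Final charges: Q1=8.00, Q2=15.00, Q3=5.00

Answer: 15.00 μC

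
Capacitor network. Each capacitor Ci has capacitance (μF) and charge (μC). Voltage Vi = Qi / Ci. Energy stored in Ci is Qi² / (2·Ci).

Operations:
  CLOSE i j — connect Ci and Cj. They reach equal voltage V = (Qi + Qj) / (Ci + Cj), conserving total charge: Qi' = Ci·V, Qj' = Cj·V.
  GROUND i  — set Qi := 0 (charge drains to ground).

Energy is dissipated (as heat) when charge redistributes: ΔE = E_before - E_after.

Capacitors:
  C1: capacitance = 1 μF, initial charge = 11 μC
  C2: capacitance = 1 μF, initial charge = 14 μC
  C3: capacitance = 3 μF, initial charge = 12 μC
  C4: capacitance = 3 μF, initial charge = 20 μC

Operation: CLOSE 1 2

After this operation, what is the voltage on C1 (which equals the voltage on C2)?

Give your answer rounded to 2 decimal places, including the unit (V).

Initial: C1(1μF, Q=11μC, V=11.00V), C2(1μF, Q=14μC, V=14.00V), C3(3μF, Q=12μC, V=4.00V), C4(3μF, Q=20μC, V=6.67V)
Op 1: CLOSE 1-2: Q_total=25.00, C_total=2.00, V=12.50; Q1=12.50, Q2=12.50; dissipated=2.250

Answer: 12.50 V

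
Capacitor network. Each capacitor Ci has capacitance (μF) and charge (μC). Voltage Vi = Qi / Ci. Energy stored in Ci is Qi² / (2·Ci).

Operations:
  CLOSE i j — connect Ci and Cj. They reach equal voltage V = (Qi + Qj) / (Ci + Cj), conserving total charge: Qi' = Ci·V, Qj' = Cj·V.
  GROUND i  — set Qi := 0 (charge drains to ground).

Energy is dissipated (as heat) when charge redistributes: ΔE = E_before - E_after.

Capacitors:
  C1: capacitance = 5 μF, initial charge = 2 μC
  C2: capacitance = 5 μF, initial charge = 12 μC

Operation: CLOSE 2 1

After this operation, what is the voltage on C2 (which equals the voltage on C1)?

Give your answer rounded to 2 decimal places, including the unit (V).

Answer: 1.40 V

Derivation:
Initial: C1(5μF, Q=2μC, V=0.40V), C2(5μF, Q=12μC, V=2.40V)
Op 1: CLOSE 2-1: Q_total=14.00, C_total=10.00, V=1.40; Q2=7.00, Q1=7.00; dissipated=5.000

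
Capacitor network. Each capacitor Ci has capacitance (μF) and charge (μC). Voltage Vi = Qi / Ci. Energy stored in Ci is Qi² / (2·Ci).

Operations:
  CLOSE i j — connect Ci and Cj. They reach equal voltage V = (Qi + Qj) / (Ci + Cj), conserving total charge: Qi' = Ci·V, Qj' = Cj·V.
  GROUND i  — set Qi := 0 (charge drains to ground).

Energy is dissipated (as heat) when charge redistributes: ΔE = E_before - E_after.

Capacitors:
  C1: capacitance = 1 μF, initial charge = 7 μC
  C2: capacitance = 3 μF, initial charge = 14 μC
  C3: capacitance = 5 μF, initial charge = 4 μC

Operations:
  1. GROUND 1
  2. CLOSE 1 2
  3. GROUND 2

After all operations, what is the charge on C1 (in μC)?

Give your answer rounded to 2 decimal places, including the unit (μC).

Initial: C1(1μF, Q=7μC, V=7.00V), C2(3μF, Q=14μC, V=4.67V), C3(5μF, Q=4μC, V=0.80V)
Op 1: GROUND 1: Q1=0; energy lost=24.500
Op 2: CLOSE 1-2: Q_total=14.00, C_total=4.00, V=3.50; Q1=3.50, Q2=10.50; dissipated=8.167
Op 3: GROUND 2: Q2=0; energy lost=18.375
Final charges: Q1=3.50, Q2=0.00, Q3=4.00

Answer: 3.50 μC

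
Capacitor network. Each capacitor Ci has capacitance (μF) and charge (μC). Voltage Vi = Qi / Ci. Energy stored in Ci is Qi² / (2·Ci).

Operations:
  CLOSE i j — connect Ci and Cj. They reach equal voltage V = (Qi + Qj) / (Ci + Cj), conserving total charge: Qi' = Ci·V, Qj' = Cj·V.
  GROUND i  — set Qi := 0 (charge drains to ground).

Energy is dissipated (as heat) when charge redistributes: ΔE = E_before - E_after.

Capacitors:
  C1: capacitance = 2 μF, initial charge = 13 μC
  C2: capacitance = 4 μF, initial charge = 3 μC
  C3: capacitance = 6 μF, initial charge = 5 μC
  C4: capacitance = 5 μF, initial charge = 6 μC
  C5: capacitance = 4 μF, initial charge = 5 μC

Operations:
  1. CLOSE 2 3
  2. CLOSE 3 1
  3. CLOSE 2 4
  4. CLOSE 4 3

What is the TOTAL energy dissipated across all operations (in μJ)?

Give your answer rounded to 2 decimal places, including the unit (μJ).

Initial: C1(2μF, Q=13μC, V=6.50V), C2(4μF, Q=3μC, V=0.75V), C3(6μF, Q=5μC, V=0.83V), C4(5μF, Q=6μC, V=1.20V), C5(4μF, Q=5μC, V=1.25V)
Op 1: CLOSE 2-3: Q_total=8.00, C_total=10.00, V=0.80; Q2=3.20, Q3=4.80; dissipated=0.008
Op 2: CLOSE 3-1: Q_total=17.80, C_total=8.00, V=2.23; Q3=13.35, Q1=4.45; dissipated=24.367
Op 3: CLOSE 2-4: Q_total=9.20, C_total=9.00, V=1.02; Q2=4.09, Q4=5.11; dissipated=0.178
Op 4: CLOSE 4-3: Q_total=18.46, C_total=11.00, V=1.68; Q4=8.39, Q3=10.07; dissipated=1.973
Total dissipated: 26.526 μJ

Answer: 26.53 μJ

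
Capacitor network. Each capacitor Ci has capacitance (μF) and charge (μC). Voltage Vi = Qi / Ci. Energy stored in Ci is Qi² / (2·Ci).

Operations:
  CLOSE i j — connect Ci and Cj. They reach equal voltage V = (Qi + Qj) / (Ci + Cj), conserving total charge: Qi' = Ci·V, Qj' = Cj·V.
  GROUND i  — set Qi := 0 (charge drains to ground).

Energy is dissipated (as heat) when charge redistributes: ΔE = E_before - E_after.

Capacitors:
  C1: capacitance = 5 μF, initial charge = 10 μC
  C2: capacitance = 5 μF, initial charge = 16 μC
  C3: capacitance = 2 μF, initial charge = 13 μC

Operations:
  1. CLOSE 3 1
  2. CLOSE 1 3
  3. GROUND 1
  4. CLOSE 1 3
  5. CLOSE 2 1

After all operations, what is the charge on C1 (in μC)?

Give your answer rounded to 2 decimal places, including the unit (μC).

Answer: 10.35 μC

Derivation:
Initial: C1(5μF, Q=10μC, V=2.00V), C2(5μF, Q=16μC, V=3.20V), C3(2μF, Q=13μC, V=6.50V)
Op 1: CLOSE 3-1: Q_total=23.00, C_total=7.00, V=3.29; Q3=6.57, Q1=16.43; dissipated=14.464
Op 2: CLOSE 1-3: Q_total=23.00, C_total=7.00, V=3.29; Q1=16.43, Q3=6.57; dissipated=0.000
Op 3: GROUND 1: Q1=0; energy lost=26.990
Op 4: CLOSE 1-3: Q_total=6.57, C_total=7.00, V=0.94; Q1=4.69, Q3=1.88; dissipated=7.711
Op 5: CLOSE 2-1: Q_total=20.69, C_total=10.00, V=2.07; Q2=10.35, Q1=10.35; dissipated=6.391
Final charges: Q1=10.35, Q2=10.35, Q3=1.88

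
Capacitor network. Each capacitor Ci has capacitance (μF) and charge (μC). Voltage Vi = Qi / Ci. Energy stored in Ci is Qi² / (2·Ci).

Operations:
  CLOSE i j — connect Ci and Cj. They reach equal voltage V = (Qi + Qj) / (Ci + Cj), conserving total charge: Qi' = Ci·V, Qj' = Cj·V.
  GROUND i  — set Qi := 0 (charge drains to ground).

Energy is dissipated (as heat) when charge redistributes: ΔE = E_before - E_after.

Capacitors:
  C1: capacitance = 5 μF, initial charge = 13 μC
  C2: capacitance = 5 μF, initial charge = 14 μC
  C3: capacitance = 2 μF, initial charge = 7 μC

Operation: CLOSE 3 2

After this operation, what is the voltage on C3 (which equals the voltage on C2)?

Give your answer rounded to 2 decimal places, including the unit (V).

Answer: 3.00 V

Derivation:
Initial: C1(5μF, Q=13μC, V=2.60V), C2(5μF, Q=14μC, V=2.80V), C3(2μF, Q=7μC, V=3.50V)
Op 1: CLOSE 3-2: Q_total=21.00, C_total=7.00, V=3.00; Q3=6.00, Q2=15.00; dissipated=0.350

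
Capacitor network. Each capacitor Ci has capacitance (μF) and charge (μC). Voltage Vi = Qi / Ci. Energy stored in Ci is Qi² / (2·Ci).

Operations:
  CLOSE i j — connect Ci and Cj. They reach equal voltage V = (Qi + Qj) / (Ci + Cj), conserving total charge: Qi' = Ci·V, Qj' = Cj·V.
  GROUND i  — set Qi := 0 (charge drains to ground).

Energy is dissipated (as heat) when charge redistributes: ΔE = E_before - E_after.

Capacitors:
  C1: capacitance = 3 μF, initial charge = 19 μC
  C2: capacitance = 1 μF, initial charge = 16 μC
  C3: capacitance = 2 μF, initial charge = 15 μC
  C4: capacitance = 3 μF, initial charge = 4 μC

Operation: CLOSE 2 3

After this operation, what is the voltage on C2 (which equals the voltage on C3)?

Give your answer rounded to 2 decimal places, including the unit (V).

Initial: C1(3μF, Q=19μC, V=6.33V), C2(1μF, Q=16μC, V=16.00V), C3(2μF, Q=15μC, V=7.50V), C4(3μF, Q=4μC, V=1.33V)
Op 1: CLOSE 2-3: Q_total=31.00, C_total=3.00, V=10.33; Q2=10.33, Q3=20.67; dissipated=24.083

Answer: 10.33 V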